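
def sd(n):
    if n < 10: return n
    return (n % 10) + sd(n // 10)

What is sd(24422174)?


sd(24422174) = 4 + sd(2442217)
sd(2442217) = 7 + sd(244221)
sd(244221) = 1 + sd(24422)
sd(24422) = 2 + sd(2442)
sd(2442) = 2 + sd(244)
sd(244) = 4 + sd(24)
sd(24) = 4 + sd(2)
sd(2) = 2  (base case)
Total: 4 + 7 + 1 + 2 + 2 + 4 + 4 + 2 = 26

26


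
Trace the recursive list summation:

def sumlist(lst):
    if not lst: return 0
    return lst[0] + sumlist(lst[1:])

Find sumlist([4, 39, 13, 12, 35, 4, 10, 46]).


sumlist([4, 39, 13, 12, 35, 4, 10, 46]) = 4 + sumlist([39, 13, 12, 35, 4, 10, 46])
sumlist([39, 13, 12, 35, 4, 10, 46]) = 39 + sumlist([13, 12, 35, 4, 10, 46])
sumlist([13, 12, 35, 4, 10, 46]) = 13 + sumlist([12, 35, 4, 10, 46])
sumlist([12, 35, 4, 10, 46]) = 12 + sumlist([35, 4, 10, 46])
sumlist([35, 4, 10, 46]) = 35 + sumlist([4, 10, 46])
sumlist([4, 10, 46]) = 4 + sumlist([10, 46])
sumlist([10, 46]) = 10 + sumlist([46])
sumlist([46]) = 46 + sumlist([])
sumlist([]) = 0  (base case)
Total: 4 + 39 + 13 + 12 + 35 + 4 + 10 + 46 + 0 = 163

163


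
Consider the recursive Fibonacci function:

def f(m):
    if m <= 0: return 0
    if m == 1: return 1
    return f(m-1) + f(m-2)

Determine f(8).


Computing f(8) bottom-up:
f(0) = 0
f(1) = 1
f(2) = f(1) + f(0) = 1 + 0 = 1
f(3) = f(2) + f(1) = 1 + 1 = 2
f(4) = f(3) + f(2) = 2 + 1 = 3
f(5) = f(4) + f(3) = 3 + 2 = 5
f(6) = f(5) + f(4) = 5 + 3 = 8
f(7) = f(6) + f(5) = 8 + 5 = 13
f(8) = f(7) + f(6) = 13 + 8 = 21

21


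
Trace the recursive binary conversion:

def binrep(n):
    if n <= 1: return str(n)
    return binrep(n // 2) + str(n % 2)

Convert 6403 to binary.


binrep(6403) = binrep(3201) + '1'
binrep(3201) = binrep(1600) + '1'
binrep(1600) = binrep(800) + '0'
binrep(800) = binrep(400) + '0'
binrep(400) = binrep(200) + '0'
binrep(200) = binrep(100) + '0'
binrep(100) = binrep(50) + '0'
binrep(50) = binrep(25) + '0'
binrep(25) = binrep(12) + '1'
binrep(12) = binrep(6) + '0'
binrep(6) = binrep(3) + '0'
binrep(3) = binrep(1) + '1'
binrep(1) = '1'  (base case)
Concatenating: '1' + '1' + '0' + '0' + '1' + '0' + '0' + '0' + '0' + '0' + '0' + '1' + '1' = '1100100000011'

1100100000011


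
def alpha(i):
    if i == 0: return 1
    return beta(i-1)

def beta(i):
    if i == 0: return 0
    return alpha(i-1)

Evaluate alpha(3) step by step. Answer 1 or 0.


alpha(3) = beta(2)
beta(2) = alpha(1)
alpha(1) = beta(0)
beta(0) = 0  (base case)
Result: 0

0


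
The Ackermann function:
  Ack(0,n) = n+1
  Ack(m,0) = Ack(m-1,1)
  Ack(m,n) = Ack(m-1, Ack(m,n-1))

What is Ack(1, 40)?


Ack(1, 40) = Ack(0, Ack(1, 39))
  Ack(1, 39) = Ack(0, Ack(1, 38))
    Ack(1, 38) = Ack(0, Ack(1, 37))
      Ack(1, 37) = Ack(0, Ack(1, 36))
        Ack(1, 36) = Ack(0, Ack(1, 35))
          Ack(1, 35) = Ack(0, Ack(1, 34))
          Ack(1, 34) = Ack(0, Ack(1, 33))
          Ack(1, 33) = Ack(0, Ack(1, 32))
          Ack(1, 32) = Ack(0, Ack(1, 31))
          Ack(1, 31) = Ack(0, Ack(1, 30))
          Ack(1, 30) = Ack(0, Ack(1, 29))
          Ack(1, 29) = Ack(0, Ack(1, 28))
          Ack(1, 28) = Ack(0, Ack(1, 27))
          Ack(1, 27) = Ack(0, Ack(1, 26))
          Ack(1, 26) = Ack(0, Ack(1, 25))
          Ack(1, 25) = Ack(0, Ack(1, 24))
          Ack(1, 24) = Ack(0, Ack(1, 23))
          Ack(1, 23) = Ack(0, Ack(1, 22))
          Ack(1, 22) = Ack(0, Ack(1, 21))
          Ack(1, 21) = Ack(0, Ack(1, 20))
          Ack(1, 20) = Ack(0, Ack(1, 19))
          Ack(1, 19) = Ack(0, Ack(1, 18))
          Ack(1, 18) = Ack(0, Ack(1, 17))
          Ack(1, 17) = Ack(0, Ack(1, 16))
          Ack(1, 16) = Ack(0, Ack(1, 15))
... (trace truncated)
Result: Ack(1, 40) = 42

42


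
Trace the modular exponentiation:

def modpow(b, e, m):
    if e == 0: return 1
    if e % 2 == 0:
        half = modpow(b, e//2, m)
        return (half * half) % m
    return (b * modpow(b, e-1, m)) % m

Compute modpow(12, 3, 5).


modpow(12, 3, 5): e is odd, compute modpow(12, 2, 5)
  modpow(12, 2, 5): e is even, compute modpow(12, 1, 5)
    modpow(12, 1, 5): e is odd, compute modpow(12, 0, 5)
      modpow(12, 0, 5) = 1
    (12 * 1) % 5 = 2
  half=2, (2*2) % 5 = 4
(12 * 4) % 5 = 3

3


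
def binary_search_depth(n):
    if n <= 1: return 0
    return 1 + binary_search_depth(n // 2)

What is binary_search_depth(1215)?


1215 / 2 = 607
607 / 2 = 303
303 / 2 = 151
151 / 2 = 75
75 / 2 = 37
37 / 2 = 18
18 / 2 = 9
9 / 2 = 4
4 / 2 = 2
2 / 2 = 1
Reached 1 after 10 halvings

10


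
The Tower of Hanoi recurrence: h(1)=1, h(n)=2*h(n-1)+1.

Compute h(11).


h(11) = 2 * h(10) + 1
h(10) = 2 * h(9) + 1
h(9) = 2 * h(8) + 1
h(8) = 2 * h(7) + 1
h(7) = 2 * h(6) + 1
h(6) = 2 * h(5) + 1
h(5) = 2 * h(4) + 1
h(4) = 2 * h(3) + 1
h(3) = 2 * h(2) + 1
h(2) = 2 * h(1) + 1
h(1) = 1  (base case)
h(2) = 2 * 1 + 1 = 3
h(3) = 2 * 3 + 1 = 7
h(4) = 2 * 7 + 1 = 15
h(5) = 2 * 15 + 1 = 31
h(6) = 2 * 31 + 1 = 63
h(7) = 2 * 63 + 1 = 127
h(8) = 2 * 127 + 1 = 255
h(9) = 2 * 255 + 1 = 511
h(10) = 2 * 511 + 1 = 1023
h(11) = 2 * 1023 + 1 = 2047

2047


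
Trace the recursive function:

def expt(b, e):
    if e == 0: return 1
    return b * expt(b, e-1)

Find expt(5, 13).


expt(5, 13)
= 5 * expt(5, 12)
= 5 * 5 * expt(5, 11)
= 5 * 5 * 5 * expt(5, 10)
= 5 * 5 * 5 * 5 * expt(5, 9)
= 5 * 5 * 5 * 5 * 5 * expt(5, 8)
= 5 * 5 * 5 * 5 * 5 * 5 * expt(5, 7)
= 5 * 5 * 5 * 5 * 5 * 5 * 5 * expt(5, 6)
= 5 * 5 * 5 * 5 * 5 * 5 * 5 * 5 * expt(5, 5)
= 5 * 5 * 5 * 5 * 5 * 5 * 5 * 5 * 5 * expt(5, 4)
= 5 * 5 * 5 * 5 * 5 * 5 * 5 * 5 * 5 * 5 * expt(5, 3)
= 5 * 5 * 5 * 5 * 5 * 5 * 5 * 5 * 5 * 5 * 5 * expt(5, 2)
= 5 * 5 * 5 * 5 * 5 * 5 * 5 * 5 * 5 * 5 * 5 * 5 * expt(5, 1)
= 5 * 5 * 5 * 5 * 5 * 5 * 5 * 5 * 5 * 5 * 5 * 5 * 5 * expt(5, 0)
= 5 * 5 * 5 * 5 * 5 * 5 * 5 * 5 * 5 * 5 * 5 * 5 * 5 * 1
= 1220703125

1220703125


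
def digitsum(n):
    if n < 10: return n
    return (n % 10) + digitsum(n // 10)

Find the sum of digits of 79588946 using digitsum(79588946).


digitsum(79588946) = 6 + digitsum(7958894)
digitsum(7958894) = 4 + digitsum(795889)
digitsum(795889) = 9 + digitsum(79588)
digitsum(79588) = 8 + digitsum(7958)
digitsum(7958) = 8 + digitsum(795)
digitsum(795) = 5 + digitsum(79)
digitsum(79) = 9 + digitsum(7)
digitsum(7) = 7  (base case)
Total: 6 + 4 + 9 + 8 + 8 + 5 + 9 + 7 = 56

56


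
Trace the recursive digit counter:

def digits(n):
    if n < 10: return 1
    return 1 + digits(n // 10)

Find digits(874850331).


digits(874850331) = 1 + digits(87485033)
digits(87485033) = 1 + digits(8748503)
digits(8748503) = 1 + digits(874850)
digits(874850) = 1 + digits(87485)
digits(87485) = 1 + digits(8748)
digits(8748) = 1 + digits(874)
digits(874) = 1 + digits(87)
digits(87) = 1 + digits(8)
digits(8) = 1  (base case: 8 < 10)
Unwinding: 1 + 1 + 1 + 1 + 1 + 1 + 1 + 1 + 1 = 9

9


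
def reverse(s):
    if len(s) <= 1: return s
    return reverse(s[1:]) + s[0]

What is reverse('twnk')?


reverse('twnk') = reverse('wnk') + 't'
reverse('wnk') = reverse('nk') + 'w'
reverse('nk') = reverse('k') + 'n'
reverse('k') = 'k'  (base case)
Concatenating: 'k' + 'n' + 'w' + 't' = 'knwt'

knwt


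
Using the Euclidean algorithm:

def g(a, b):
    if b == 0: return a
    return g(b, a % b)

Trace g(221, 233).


g(221, 233) = g(233, 221)
g(233, 221) = g(221, 12)
g(221, 12) = g(12, 5)
g(12, 5) = g(5, 2)
g(5, 2) = g(2, 1)
g(2, 1) = g(1, 0)
g(1, 0) = 1  (base case)

1


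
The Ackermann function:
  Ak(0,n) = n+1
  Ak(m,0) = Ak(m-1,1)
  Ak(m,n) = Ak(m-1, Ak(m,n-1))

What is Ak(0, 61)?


Ak(0, 61) = 62
Result: Ak(0, 61) = 62

62


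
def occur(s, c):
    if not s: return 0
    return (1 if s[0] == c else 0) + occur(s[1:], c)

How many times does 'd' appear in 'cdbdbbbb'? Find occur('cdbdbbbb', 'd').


s[0]='c' != 'd' -> 0
s[0]='d' == 'd' -> 1
s[0]='b' != 'd' -> 0
s[0]='d' == 'd' -> 1
s[0]='b' != 'd' -> 0
s[0]='b' != 'd' -> 0
s[0]='b' != 'd' -> 0
s[0]='b' != 'd' -> 0
Sum: 0 + 1 + 0 + 1 + 0 + 0 + 0 + 0 = 2

2


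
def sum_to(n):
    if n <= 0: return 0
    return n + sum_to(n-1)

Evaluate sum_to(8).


sum_to(8)
= 8 + 7 + 6 + 5 + 4 + 3 + 2 + 1 + sum_to(0)
= 8 + 7 + 6 + 5 + 4 + 3 + 2 + 1 + 0
= 36

36


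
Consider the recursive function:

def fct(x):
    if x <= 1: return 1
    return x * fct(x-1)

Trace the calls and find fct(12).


fct(12)
= 12 * fct(11)
= 12 * 11 * fct(10)
= 12 * 11 * 10 * fct(9)
= 12 * 11 * 10 * 9 * fct(8)
= 12 * 11 * 10 * 9 * 8 * fct(7)
= 12 * 11 * 10 * 9 * 8 * 7 * fct(6)
= 12 * 11 * 10 * 9 * 8 * 7 * 6 * fct(5)
= 12 * 11 * 10 * 9 * 8 * 7 * 6 * 5 * fct(4)
= 12 * 11 * 10 * 9 * 8 * 7 * 6 * 5 * 4 * fct(3)
= 12 * 11 * 10 * 9 * 8 * 7 * 6 * 5 * 4 * 3 * fct(2)
= 12 * 11 * 10 * 9 * 8 * 7 * 6 * 5 * 4 * 3 * 2 * fct(1)
= 12 * 11 * 10 * 9 * 8 * 7 * 6 * 5 * 4 * 3 * 2 * 1
= 479001600

479001600


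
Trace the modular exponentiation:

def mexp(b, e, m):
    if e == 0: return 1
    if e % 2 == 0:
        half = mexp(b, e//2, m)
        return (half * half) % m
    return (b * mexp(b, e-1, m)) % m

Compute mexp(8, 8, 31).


mexp(8, 8, 31): e is even, compute mexp(8, 4, 31)
  mexp(8, 4, 31): e is even, compute mexp(8, 2, 31)
    mexp(8, 2, 31): e is even, compute mexp(8, 1, 31)
      mexp(8, 1, 31): e is odd, compute mexp(8, 0, 31)
        mexp(8, 0, 31) = 1
      (8 * 1) % 31 = 8
    half=8, (8*8) % 31 = 2
  half=2, (2*2) % 31 = 4
half=4, (4*4) % 31 = 16

16


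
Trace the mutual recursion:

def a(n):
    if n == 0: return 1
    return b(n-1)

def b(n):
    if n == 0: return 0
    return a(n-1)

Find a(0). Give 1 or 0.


a(0) = 1  (base case)
Result: 1

1


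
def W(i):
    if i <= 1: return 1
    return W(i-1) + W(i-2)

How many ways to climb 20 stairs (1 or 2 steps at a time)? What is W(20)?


Building up from base cases:
W(0) = 1
W(1) = 1
W(2) = W(1) + W(0) = 1 + 1 = 2
W(3) = W(2) + W(1) = 2 + 1 = 3
W(4) = W(3) + W(2) = 3 + 2 = 5
W(5) = W(4) + W(3) = 5 + 3 = 8
W(6) = W(5) + W(4) = 8 + 5 = 13
W(7) = W(6) + W(5) = 13 + 8 = 21
W(8) = W(7) + W(6) = 21 + 13 = 34
W(9) = W(8) + W(7) = 34 + 21 = 55
W(10) = W(9) + W(8) = 55 + 34 = 89
W(11) = W(10) + W(9) = 89 + 55 = 144
W(12) = W(11) + W(10) = 144 + 89 = 233
W(13) = W(12) + W(11) = 233 + 144 = 377
W(14) = W(13) + W(12) = 377 + 233 = 610
W(15) = W(14) + W(13) = 610 + 377 = 987
W(16) = W(15) + W(14) = 987 + 610 = 1597
W(17) = W(16) + W(15) = 1597 + 987 = 2584
W(18) = W(17) + W(16) = 2584 + 1597 = 4181
W(19) = W(18) + W(17) = 4181 + 2584 = 6765
W(20) = W(19) + W(18) = 6765 + 4181 = 10946

10946


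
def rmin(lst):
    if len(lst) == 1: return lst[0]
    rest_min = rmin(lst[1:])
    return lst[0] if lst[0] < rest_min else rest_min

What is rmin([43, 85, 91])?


rmin([43, 85, 91]): compare 43 with rmin([85, 91])
rmin([85, 91]): compare 85 with rmin([91])
rmin([91]) = 91  (base case)
Compare 85 with 91 -> 85
Compare 43 with 85 -> 43

43


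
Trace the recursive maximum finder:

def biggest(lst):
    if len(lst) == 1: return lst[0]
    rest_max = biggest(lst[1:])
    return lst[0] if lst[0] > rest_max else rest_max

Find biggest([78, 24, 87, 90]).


biggest([78, 24, 87, 90]): compare 78 with biggest([24, 87, 90])
biggest([24, 87, 90]): compare 24 with biggest([87, 90])
biggest([87, 90]): compare 87 with biggest([90])
biggest([90]) = 90  (base case)
Compare 87 with 90 -> 90
Compare 24 with 90 -> 90
Compare 78 with 90 -> 90

90


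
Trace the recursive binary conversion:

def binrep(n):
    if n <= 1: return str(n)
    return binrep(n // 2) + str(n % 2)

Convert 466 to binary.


binrep(466) = binrep(233) + '0'
binrep(233) = binrep(116) + '1'
binrep(116) = binrep(58) + '0'
binrep(58) = binrep(29) + '0'
binrep(29) = binrep(14) + '1'
binrep(14) = binrep(7) + '0'
binrep(7) = binrep(3) + '1'
binrep(3) = binrep(1) + '1'
binrep(1) = '1'  (base case)
Concatenating: '1' + '1' + '1' + '0' + '1' + '0' + '0' + '1' + '0' = '111010010'

111010010


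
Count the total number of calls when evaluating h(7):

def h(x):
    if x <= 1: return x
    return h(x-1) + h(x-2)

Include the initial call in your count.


Let C(n) = total calls for h(n)
C(0) = 1, C(1) = 1
C(2) = 1 + C(1) + C(0) = 1 + 1 + 1 = 3
C(3) = 1 + C(2) + C(1) = 1 + 3 + 1 = 5
C(4) = 1 + C(3) + C(2) = 1 + 5 + 3 = 9
C(5) = 1 + C(4) + C(3) = 1 + 9 + 5 = 15
C(6) = 1 + C(5) + C(4) = 1 + 15 + 9 = 25
C(7) = 1 + C(6) + C(5) = 1 + 25 + 15 = 41

41


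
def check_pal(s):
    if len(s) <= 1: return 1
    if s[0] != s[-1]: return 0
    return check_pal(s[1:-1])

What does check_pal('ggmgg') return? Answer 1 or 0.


check_pal('ggmgg'): s[0]='g' == s[-1]='g' -> check check_pal('gmg')
check_pal('gmg'): s[0]='g' == s[-1]='g' -> check check_pal('m')
check_pal('m'): len <= 1 -> return 1  (base case)
Result: 1 (palindrome)

1


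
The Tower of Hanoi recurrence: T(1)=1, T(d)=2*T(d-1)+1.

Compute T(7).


T(7) = 2 * T(6) + 1
T(6) = 2 * T(5) + 1
T(5) = 2 * T(4) + 1
T(4) = 2 * T(3) + 1
T(3) = 2 * T(2) + 1
T(2) = 2 * T(1) + 1
T(1) = 1  (base case)
T(2) = 2 * 1 + 1 = 3
T(3) = 2 * 3 + 1 = 7
T(4) = 2 * 7 + 1 = 15
T(5) = 2 * 15 + 1 = 31
T(6) = 2 * 31 + 1 = 63
T(7) = 2 * 63 + 1 = 127

127


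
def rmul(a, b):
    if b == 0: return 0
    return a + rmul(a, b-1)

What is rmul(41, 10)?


rmul(41, 10) = 41 + rmul(41, 9)
rmul(41, 9) = 41 + rmul(41, 8)
rmul(41, 8) = 41 + rmul(41, 7)
rmul(41, 7) = 41 + rmul(41, 6)
rmul(41, 6) = 41 + rmul(41, 5)
rmul(41, 5) = 41 + rmul(41, 4)
rmul(41, 4) = 41 + rmul(41, 3)
rmul(41, 3) = 41 + rmul(41, 2)
rmul(41, 2) = 41 + rmul(41, 1)
rmul(41, 1) = 41 + rmul(41, 0)
rmul(41, 0) = 0  (base case)
Total: 41 + 41 + 41 + 41 + 41 + 41 + 41 + 41 + 41 + 41 + 0 = 410

410


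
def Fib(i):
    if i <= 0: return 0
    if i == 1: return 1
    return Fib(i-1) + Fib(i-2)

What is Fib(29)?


Computing Fib(29) bottom-up:
Fib(0) = 0
Fib(1) = 1
Fib(2) = Fib(1) + Fib(0) = 1 + 0 = 1
Fib(3) = Fib(2) + Fib(1) = 1 + 1 = 2
Fib(4) = Fib(3) + Fib(2) = 2 + 1 = 3
Fib(5) = Fib(4) + Fib(3) = 3 + 2 = 5
Fib(6) = Fib(5) + Fib(4) = 5 + 3 = 8
Fib(7) = Fib(6) + Fib(5) = 8 + 5 = 13
Fib(8) = Fib(7) + Fib(6) = 13 + 8 = 21
Fib(9) = Fib(8) + Fib(7) = 21 + 13 = 34
Fib(10) = Fib(9) + Fib(8) = 34 + 21 = 55
Fib(11) = Fib(10) + Fib(9) = 55 + 34 = 89
Fib(12) = Fib(11) + Fib(10) = 89 + 55 = 144
Fib(13) = Fib(12) + Fib(11) = 144 + 89 = 233
Fib(14) = Fib(13) + Fib(12) = 233 + 144 = 377
Fib(15) = Fib(14) + Fib(13) = 377 + 233 = 610
Fib(16) = Fib(15) + Fib(14) = 610 + 377 = 987
Fib(17) = Fib(16) + Fib(15) = 987 + 610 = 1597
Fib(18) = Fib(17) + Fib(16) = 1597 + 987 = 2584
Fib(19) = Fib(18) + Fib(17) = 2584 + 1597 = 4181
Fib(20) = Fib(19) + Fib(18) = 4181 + 2584 = 6765
Fib(21) = Fib(20) + Fib(19) = 6765 + 4181 = 10946
Fib(22) = Fib(21) + Fib(20) = 10946 + 6765 = 17711
Fib(23) = Fib(22) + Fib(21) = 17711 + 10946 = 28657
Fib(24) = Fib(23) + Fib(22) = 28657 + 17711 = 46368
Fib(25) = Fib(24) + Fib(23) = 46368 + 28657 = 75025
Fib(26) = Fib(25) + Fib(24) = 75025 + 46368 = 121393
Fib(27) = Fib(26) + Fib(25) = 121393 + 75025 = 196418
Fib(28) = Fib(27) + Fib(26) = 196418 + 121393 = 317811
Fib(29) = Fib(28) + Fib(27) = 317811 + 196418 = 514229

514229


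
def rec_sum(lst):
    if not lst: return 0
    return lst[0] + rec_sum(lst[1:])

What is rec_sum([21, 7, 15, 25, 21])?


rec_sum([21, 7, 15, 25, 21]) = 21 + rec_sum([7, 15, 25, 21])
rec_sum([7, 15, 25, 21]) = 7 + rec_sum([15, 25, 21])
rec_sum([15, 25, 21]) = 15 + rec_sum([25, 21])
rec_sum([25, 21]) = 25 + rec_sum([21])
rec_sum([21]) = 21 + rec_sum([])
rec_sum([]) = 0  (base case)
Total: 21 + 7 + 15 + 25 + 21 + 0 = 89

89


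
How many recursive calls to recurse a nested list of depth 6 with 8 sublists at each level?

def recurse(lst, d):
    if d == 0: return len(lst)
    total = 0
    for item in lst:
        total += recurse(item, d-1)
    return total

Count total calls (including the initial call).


At depth 0 (root): 1 call
At depth 1: each of 1 parents calls recurse on 8 children = 8 calls
At depth 2: each of 8 parents calls recurse on 8 children = 64 calls
At depth 3: each of 64 parents calls recurse on 8 children = 512 calls
At depth 4: each of 512 parents calls recurse on 8 children = 4096 calls
At depth 5: each of 4096 parents calls recurse on 8 children = 32768 calls
At depth 6: each of 32768 parents calls recurse on 8 children = 262144 calls
Total: 1 + 8 + 64 + 512 + 4096 + 32768 + 262144 = 299593

299593


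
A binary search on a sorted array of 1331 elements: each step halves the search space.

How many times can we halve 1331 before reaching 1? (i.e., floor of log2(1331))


1331 / 2 = 665
665 / 2 = 332
332 / 2 = 166
166 / 2 = 83
83 / 2 = 41
41 / 2 = 20
20 / 2 = 10
10 / 2 = 5
5 / 2 = 2
2 / 2 = 1
Reached 1 after 10 halvings

10


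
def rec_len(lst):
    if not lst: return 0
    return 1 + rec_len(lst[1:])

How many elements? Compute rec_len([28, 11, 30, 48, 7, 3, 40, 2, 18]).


rec_len([28, 11, 30, 48, 7, 3, 40, 2, 18]) = 1 + rec_len([11, 30, 48, 7, 3, 40, 2, 18])
rec_len([11, 30, 48, 7, 3, 40, 2, 18]) = 1 + rec_len([30, 48, 7, 3, 40, 2, 18])
rec_len([30, 48, 7, 3, 40, 2, 18]) = 1 + rec_len([48, 7, 3, 40, 2, 18])
rec_len([48, 7, 3, 40, 2, 18]) = 1 + rec_len([7, 3, 40, 2, 18])
rec_len([7, 3, 40, 2, 18]) = 1 + rec_len([3, 40, 2, 18])
rec_len([3, 40, 2, 18]) = 1 + rec_len([40, 2, 18])
rec_len([40, 2, 18]) = 1 + rec_len([2, 18])
rec_len([2, 18]) = 1 + rec_len([18])
rec_len([18]) = 1 + rec_len([])
rec_len([]) = 0  (base case)
Unwinding: 1 + 1 + 1 + 1 + 1 + 1 + 1 + 1 + 1 + 0 = 9

9


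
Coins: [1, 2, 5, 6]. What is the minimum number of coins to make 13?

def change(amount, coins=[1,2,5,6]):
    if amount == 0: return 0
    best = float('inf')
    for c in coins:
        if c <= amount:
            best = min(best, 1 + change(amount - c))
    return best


Building up with DP:
change(0) = 0
change(1) = min(1+change(0)=1+0=1) = 1
change(2) = min(1+change(1)=1+1=2, 1+change(0)=1+0=1) = 1
change(3) = min(1+change(2)=1+1=2, 1+change(1)=1+1=2) = 2
change(4) = min(1+change(3)=1+2=3, 1+change(2)=1+1=2) = 2
change(5) = min(1+change(4)=1+2=3, 1+change(3)=1+2=3, 1+change(0)=1+0=1) = 1
change(6) = min(1+change(5)=1+1=2, 1+change(4)=1+2=3, 1+change(1)=1+1=2, 1+change(0)=1+0=1) = 1
change(7) = min(1+change(6)=1+1=2, 1+change(5)=1+1=2, 1+change(2)=1+1=2, 1+change(1)=1+1=2) = 2
change(8) = min(1+change(7)=1+2=3, 1+change(6)=1+1=2, 1+change(3)=1+2=3, 1+change(2)=1+1=2) = 2
change(9) = min(1+change(8)=1+2=3, 1+change(7)=1+2=3, 1+change(4)=1+2=3, 1+change(3)=1+2=3) = 3
change(10) = min(1+change(9)=1+3=4, 1+change(8)=1+2=3, 1+change(5)=1+1=2, 1+change(4)=1+2=3) = 2
change(11) = min(1+change(10)=1+2=3, 1+change(9)=1+3=4, 1+change(6)=1+1=2, 1+change(5)=1+1=2) = 2
change(12) = min(1+change(11)=1+2=3, 1+change(10)=1+2=3, 1+change(7)=1+2=3, 1+change(6)=1+1=2) = 2
change(13) = min(1+change(12)=1+2=3, 1+change(11)=1+2=3, 1+change(8)=1+2=3, 1+change(7)=1+2=3) = 3

3


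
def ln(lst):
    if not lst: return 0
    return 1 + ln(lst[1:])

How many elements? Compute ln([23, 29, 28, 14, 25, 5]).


ln([23, 29, 28, 14, 25, 5]) = 1 + ln([29, 28, 14, 25, 5])
ln([29, 28, 14, 25, 5]) = 1 + ln([28, 14, 25, 5])
ln([28, 14, 25, 5]) = 1 + ln([14, 25, 5])
ln([14, 25, 5]) = 1 + ln([25, 5])
ln([25, 5]) = 1 + ln([5])
ln([5]) = 1 + ln([])
ln([]) = 0  (base case)
Unwinding: 1 + 1 + 1 + 1 + 1 + 1 + 0 = 6

6


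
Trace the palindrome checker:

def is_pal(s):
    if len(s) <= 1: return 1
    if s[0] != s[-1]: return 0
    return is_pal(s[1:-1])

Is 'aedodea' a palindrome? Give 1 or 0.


is_pal('aedodea'): s[0]='a' == s[-1]='a' -> check is_pal('edode')
is_pal('edode'): s[0]='e' == s[-1]='e' -> check is_pal('dod')
is_pal('dod'): s[0]='d' == s[-1]='d' -> check is_pal('o')
is_pal('o'): len <= 1 -> return 1  (base case)
Result: 1 (palindrome)

1


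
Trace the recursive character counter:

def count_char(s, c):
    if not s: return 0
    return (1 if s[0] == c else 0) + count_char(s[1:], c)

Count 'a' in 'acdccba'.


s[0]='a' == 'a' -> 1
s[0]='c' != 'a' -> 0
s[0]='d' != 'a' -> 0
s[0]='c' != 'a' -> 0
s[0]='c' != 'a' -> 0
s[0]='b' != 'a' -> 0
s[0]='a' == 'a' -> 1
Sum: 1 + 0 + 0 + 0 + 0 + 0 + 1 = 2

2


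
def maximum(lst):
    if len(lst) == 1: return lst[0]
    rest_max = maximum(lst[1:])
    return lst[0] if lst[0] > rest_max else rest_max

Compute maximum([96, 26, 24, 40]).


maximum([96, 26, 24, 40]): compare 96 with maximum([26, 24, 40])
maximum([26, 24, 40]): compare 26 with maximum([24, 40])
maximum([24, 40]): compare 24 with maximum([40])
maximum([40]) = 40  (base case)
Compare 24 with 40 -> 40
Compare 26 with 40 -> 40
Compare 96 with 40 -> 96

96


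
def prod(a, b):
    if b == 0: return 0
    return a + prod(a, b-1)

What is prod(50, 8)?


prod(50, 8) = 50 + prod(50, 7)
prod(50, 7) = 50 + prod(50, 6)
prod(50, 6) = 50 + prod(50, 5)
prod(50, 5) = 50 + prod(50, 4)
prod(50, 4) = 50 + prod(50, 3)
prod(50, 3) = 50 + prod(50, 2)
prod(50, 2) = 50 + prod(50, 1)
prod(50, 1) = 50 + prod(50, 0)
prod(50, 0) = 0  (base case)
Total: 50 + 50 + 50 + 50 + 50 + 50 + 50 + 50 + 0 = 400

400


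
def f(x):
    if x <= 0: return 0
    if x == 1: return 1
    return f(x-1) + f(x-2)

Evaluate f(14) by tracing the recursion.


Computing f(14) bottom-up:
f(0) = 0
f(1) = 1
f(2) = f(1) + f(0) = 1 + 0 = 1
f(3) = f(2) + f(1) = 1 + 1 = 2
f(4) = f(3) + f(2) = 2 + 1 = 3
f(5) = f(4) + f(3) = 3 + 2 = 5
f(6) = f(5) + f(4) = 5 + 3 = 8
f(7) = f(6) + f(5) = 8 + 5 = 13
f(8) = f(7) + f(6) = 13 + 8 = 21
f(9) = f(8) + f(7) = 21 + 13 = 34
f(10) = f(9) + f(8) = 34 + 21 = 55
f(11) = f(10) + f(9) = 55 + 34 = 89
f(12) = f(11) + f(10) = 89 + 55 = 144
f(13) = f(12) + f(11) = 144 + 89 = 233
f(14) = f(13) + f(12) = 233 + 144 = 377

377


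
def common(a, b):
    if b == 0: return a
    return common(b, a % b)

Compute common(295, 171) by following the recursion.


common(295, 171) = common(171, 124)
common(171, 124) = common(124, 47)
common(124, 47) = common(47, 30)
common(47, 30) = common(30, 17)
common(30, 17) = common(17, 13)
common(17, 13) = common(13, 4)
common(13, 4) = common(4, 1)
common(4, 1) = common(1, 0)
common(1, 0) = 1  (base case)

1


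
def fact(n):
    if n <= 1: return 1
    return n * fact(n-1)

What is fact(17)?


fact(17)
= 17 * fact(16)
= 17 * 16 * fact(15)
= 17 * 16 * 15 * fact(14)
= 17 * 16 * 15 * 14 * fact(13)
= 17 * 16 * 15 * 14 * 13 * fact(12)
= 17 * 16 * 15 * 14 * 13 * 12 * fact(11)
= 17 * 16 * 15 * 14 * 13 * 12 * 11 * fact(10)
= 17 * 16 * 15 * 14 * 13 * 12 * 11 * 10 * fact(9)
= 17 * 16 * 15 * 14 * 13 * 12 * 11 * 10 * 9 * fact(8)
= 17 * 16 * 15 * 14 * 13 * 12 * 11 * 10 * 9 * 8 * fact(7)
= 17 * 16 * 15 * 14 * 13 * 12 * 11 * 10 * 9 * 8 * 7 * fact(6)
= 17 * 16 * 15 * 14 * 13 * 12 * 11 * 10 * 9 * 8 * 7 * 6 * fact(5)
= 17 * 16 * 15 * 14 * 13 * 12 * 11 * 10 * 9 * 8 * 7 * 6 * 5 * fact(4)
= 17 * 16 * 15 * 14 * 13 * 12 * 11 * 10 * 9 * 8 * 7 * 6 * 5 * 4 * fact(3)
= 17 * 16 * 15 * 14 * 13 * 12 * 11 * 10 * 9 * 8 * 7 * 6 * 5 * 4 * 3 * fact(2)
= 17 * 16 * 15 * 14 * 13 * 12 * 11 * 10 * 9 * 8 * 7 * 6 * 5 * 4 * 3 * 2 * fact(1)
= 17 * 16 * 15 * 14 * 13 * 12 * 11 * 10 * 9 * 8 * 7 * 6 * 5 * 4 * 3 * 2 * 1
= 355687428096000

355687428096000


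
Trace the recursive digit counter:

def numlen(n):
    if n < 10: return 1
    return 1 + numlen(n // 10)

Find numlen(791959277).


numlen(791959277) = 1 + numlen(79195927)
numlen(79195927) = 1 + numlen(7919592)
numlen(7919592) = 1 + numlen(791959)
numlen(791959) = 1 + numlen(79195)
numlen(79195) = 1 + numlen(7919)
numlen(7919) = 1 + numlen(791)
numlen(791) = 1 + numlen(79)
numlen(79) = 1 + numlen(7)
numlen(7) = 1  (base case: 7 < 10)
Unwinding: 1 + 1 + 1 + 1 + 1 + 1 + 1 + 1 + 1 = 9

9


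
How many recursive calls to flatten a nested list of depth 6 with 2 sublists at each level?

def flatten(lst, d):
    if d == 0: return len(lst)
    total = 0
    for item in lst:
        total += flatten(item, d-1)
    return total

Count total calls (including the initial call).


At depth 0 (root): 1 call
At depth 1: each of 1 parents calls flatten on 2 children = 2 calls
At depth 2: each of 2 parents calls flatten on 2 children = 4 calls
At depth 3: each of 4 parents calls flatten on 2 children = 8 calls
At depth 4: each of 8 parents calls flatten on 2 children = 16 calls
At depth 5: each of 16 parents calls flatten on 2 children = 32 calls
At depth 6: each of 32 parents calls flatten on 2 children = 64 calls
Total: 1 + 2 + 4 + 8 + 16 + 32 + 64 = 127

127


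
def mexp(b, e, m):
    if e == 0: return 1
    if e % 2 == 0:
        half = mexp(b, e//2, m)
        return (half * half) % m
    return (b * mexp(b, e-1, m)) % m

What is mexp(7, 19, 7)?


mexp(7, 19, 7): e is odd, compute mexp(7, 18, 7)
  mexp(7, 18, 7): e is even, compute mexp(7, 9, 7)
    mexp(7, 9, 7): e is odd, compute mexp(7, 8, 7)
      mexp(7, 8, 7): e is even, compute mexp(7, 4, 7)
        mexp(7, 4, 7): e is even, compute mexp(7, 2, 7)
          mexp(7, 2, 7): e is even, compute mexp(7, 1, 7)
          mexp(7, 1, 7): e is odd, compute mexp(7, 0, 7)
          mexp(7, 0, 7) = 1
          (7 * 1) % 7 = 0
          half=0, (0*0) % 7 = 0
        half=0, (0*0) % 7 = 0
      half=0, (0*0) % 7 = 0
    (7 * 0) % 7 = 0
  half=0, (0*0) % 7 = 0
(7 * 0) % 7 = 0

0


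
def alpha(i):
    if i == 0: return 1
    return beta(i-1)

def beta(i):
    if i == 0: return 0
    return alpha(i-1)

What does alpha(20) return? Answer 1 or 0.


alpha(20) = beta(19)
beta(19) = alpha(18)
alpha(18) = beta(17)
beta(17) = alpha(16)
alpha(16) = beta(15)
beta(15) = alpha(14)
alpha(14) = beta(13)
beta(13) = alpha(12)
alpha(12) = beta(11)
beta(11) = alpha(10)
alpha(10) = beta(9)
beta(9) = alpha(8)
alpha(8) = beta(7)
beta(7) = alpha(6)
alpha(6) = beta(5)
beta(5) = alpha(4)
alpha(4) = beta(3)
beta(3) = alpha(2)
alpha(2) = beta(1)
beta(1) = alpha(0)
alpha(0) = 1  (base case)
Result: 1

1


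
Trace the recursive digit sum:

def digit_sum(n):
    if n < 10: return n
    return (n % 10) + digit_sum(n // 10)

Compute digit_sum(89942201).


digit_sum(89942201) = 1 + digit_sum(8994220)
digit_sum(8994220) = 0 + digit_sum(899422)
digit_sum(899422) = 2 + digit_sum(89942)
digit_sum(89942) = 2 + digit_sum(8994)
digit_sum(8994) = 4 + digit_sum(899)
digit_sum(899) = 9 + digit_sum(89)
digit_sum(89) = 9 + digit_sum(8)
digit_sum(8) = 8  (base case)
Total: 1 + 0 + 2 + 2 + 4 + 9 + 9 + 8 = 35

35


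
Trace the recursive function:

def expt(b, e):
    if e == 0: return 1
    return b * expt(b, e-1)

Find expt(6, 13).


expt(6, 13)
= 6 * expt(6, 12)
= 6 * 6 * expt(6, 11)
= 6 * 6 * 6 * expt(6, 10)
= 6 * 6 * 6 * 6 * expt(6, 9)
= 6 * 6 * 6 * 6 * 6 * expt(6, 8)
= 6 * 6 * 6 * 6 * 6 * 6 * expt(6, 7)
= 6 * 6 * 6 * 6 * 6 * 6 * 6 * expt(6, 6)
= 6 * 6 * 6 * 6 * 6 * 6 * 6 * 6 * expt(6, 5)
= 6 * 6 * 6 * 6 * 6 * 6 * 6 * 6 * 6 * expt(6, 4)
= 6 * 6 * 6 * 6 * 6 * 6 * 6 * 6 * 6 * 6 * expt(6, 3)
= 6 * 6 * 6 * 6 * 6 * 6 * 6 * 6 * 6 * 6 * 6 * expt(6, 2)
= 6 * 6 * 6 * 6 * 6 * 6 * 6 * 6 * 6 * 6 * 6 * 6 * expt(6, 1)
= 6 * 6 * 6 * 6 * 6 * 6 * 6 * 6 * 6 * 6 * 6 * 6 * 6 * expt(6, 0)
= 6 * 6 * 6 * 6 * 6 * 6 * 6 * 6 * 6 * 6 * 6 * 6 * 6 * 1
= 13060694016

13060694016


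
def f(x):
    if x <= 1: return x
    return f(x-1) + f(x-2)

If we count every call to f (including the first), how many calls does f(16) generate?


Let C(n) = total calls for f(n)
C(0) = 1, C(1) = 1
C(2) = 1 + C(1) + C(0) = 1 + 1 + 1 = 3
C(3) = 1 + C(2) + C(1) = 1 + 3 + 1 = 5
C(4) = 1 + C(3) + C(2) = 1 + 5 + 3 = 9
C(5) = 1 + C(4) + C(3) = 1 + 9 + 5 = 15
C(6) = 1 + C(5) + C(4) = 1 + 15 + 9 = 25
C(7) = 1 + C(6) + C(5) = 1 + 25 + 15 = 41
C(8) = 1 + C(7) + C(6) = 1 + 41 + 25 = 67
C(9) = 1 + C(8) + C(7) = 1 + 67 + 41 = 109
C(10) = 1 + C(9) + C(8) = 1 + 109 + 67 = 177
C(11) = 1 + C(10) + C(9) = 1 + 177 + 109 = 287
C(12) = 1 + C(11) + C(10) = 1 + 287 + 177 = 465
C(13) = 1 + C(12) + C(11) = 1 + 465 + 287 = 753
C(14) = 1 + C(13) + C(12) = 1 + 753 + 465 = 1219
C(15) = 1 + C(14) + C(13) = 1 + 1219 + 753 = 1973
C(16) = 1 + C(15) + C(14) = 1 + 1973 + 1219 = 3193

3193


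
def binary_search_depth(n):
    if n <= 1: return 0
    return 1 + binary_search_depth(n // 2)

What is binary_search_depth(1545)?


1545 / 2 = 772
772 / 2 = 386
386 / 2 = 193
193 / 2 = 96
96 / 2 = 48
48 / 2 = 24
24 / 2 = 12
12 / 2 = 6
6 / 2 = 3
3 / 2 = 1
Reached 1 after 10 halvings

10


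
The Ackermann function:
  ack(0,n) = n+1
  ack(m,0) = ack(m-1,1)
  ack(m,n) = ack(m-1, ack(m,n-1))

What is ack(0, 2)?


ack(0, 2) = 3
Result: ack(0, 2) = 3

3


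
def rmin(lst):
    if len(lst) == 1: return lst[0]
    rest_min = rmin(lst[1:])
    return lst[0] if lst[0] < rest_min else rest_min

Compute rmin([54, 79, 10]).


rmin([54, 79, 10]): compare 54 with rmin([79, 10])
rmin([79, 10]): compare 79 with rmin([10])
rmin([10]) = 10  (base case)
Compare 79 with 10 -> 10
Compare 54 with 10 -> 10

10


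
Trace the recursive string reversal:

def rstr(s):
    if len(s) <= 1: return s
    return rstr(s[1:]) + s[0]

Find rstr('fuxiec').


rstr('fuxiec') = rstr('uxiec') + 'f'
rstr('uxiec') = rstr('xiec') + 'u'
rstr('xiec') = rstr('iec') + 'x'
rstr('iec') = rstr('ec') + 'i'
rstr('ec') = rstr('c') + 'e'
rstr('c') = 'c'  (base case)
Concatenating: 'c' + 'e' + 'i' + 'x' + 'u' + 'f' = 'ceixuf'

ceixuf


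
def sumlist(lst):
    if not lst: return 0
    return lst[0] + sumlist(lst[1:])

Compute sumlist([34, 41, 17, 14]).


sumlist([34, 41, 17, 14]) = 34 + sumlist([41, 17, 14])
sumlist([41, 17, 14]) = 41 + sumlist([17, 14])
sumlist([17, 14]) = 17 + sumlist([14])
sumlist([14]) = 14 + sumlist([])
sumlist([]) = 0  (base case)
Total: 34 + 41 + 17 + 14 + 0 = 106

106


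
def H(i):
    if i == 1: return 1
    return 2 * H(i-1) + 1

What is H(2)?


H(2) = 2 * H(1) + 1
H(1) = 1  (base case)
H(2) = 2 * 1 + 1 = 3

3


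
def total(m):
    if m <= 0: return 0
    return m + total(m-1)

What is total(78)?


total(78)
= 78 + 77 + 76 + 75 + 74 + 73 + 72 + 71 + 70 + 69 + 68 + 67 + 66 + 65 + 64 + 63 + 62 + 61 + 60 + 59 + 58 + 57 + 56 + 55 + 54 + 53 + 52 + 51 + 50 + 49 + 48 + 47 + 46 + 45 + 44 + 43 + 42 + 41 + 40 + 39 + 38 + 37 + 36 + 35 + 34 + 33 + 32 + 31 + 30 + 29 + 28 + 27 + 26 + 25 + 24 + 23 + 22 + 21 + 20 + 19 + 18 + 17 + 16 + 15 + 14 + 13 + 12 + 11 + 10 + 9 + 8 + 7 + 6 + 5 + 4 + 3 + 2 + 1 + total(0)
= 78 + 77 + 76 + 75 + 74 + 73 + 72 + 71 + 70 + 69 + 68 + 67 + 66 + 65 + 64 + 63 + 62 + 61 + 60 + 59 + 58 + 57 + 56 + 55 + 54 + 53 + 52 + 51 + 50 + 49 + 48 + 47 + 46 + 45 + 44 + 43 + 42 + 41 + 40 + 39 + 38 + 37 + 36 + 35 + 34 + 33 + 32 + 31 + 30 + 29 + 28 + 27 + 26 + 25 + 24 + 23 + 22 + 21 + 20 + 19 + 18 + 17 + 16 + 15 + 14 + 13 + 12 + 11 + 10 + 9 + 8 + 7 + 6 + 5 + 4 + 3 + 2 + 1 + 0
= 3081

3081


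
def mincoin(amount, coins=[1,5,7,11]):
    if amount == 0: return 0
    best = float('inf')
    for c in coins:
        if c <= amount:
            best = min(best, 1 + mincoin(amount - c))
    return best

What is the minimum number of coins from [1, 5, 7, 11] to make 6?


Building up with DP:
mincoin(0) = 0
mincoin(1) = min(1+mincoin(0)=1+0=1) = 1
mincoin(2) = min(1+mincoin(1)=1+1=2) = 2
mincoin(3) = min(1+mincoin(2)=1+2=3) = 3
mincoin(4) = min(1+mincoin(3)=1+3=4) = 4
mincoin(5) = min(1+mincoin(4)=1+4=5, 1+mincoin(0)=1+0=1) = 1
mincoin(6) = min(1+mincoin(5)=1+1=2, 1+mincoin(1)=1+1=2) = 2

2


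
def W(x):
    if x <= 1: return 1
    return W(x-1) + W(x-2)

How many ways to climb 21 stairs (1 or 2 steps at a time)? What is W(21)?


Building up from base cases:
W(0) = 1
W(1) = 1
W(2) = W(1) + W(0) = 1 + 1 = 2
W(3) = W(2) + W(1) = 2 + 1 = 3
W(4) = W(3) + W(2) = 3 + 2 = 5
W(5) = W(4) + W(3) = 5 + 3 = 8
W(6) = W(5) + W(4) = 8 + 5 = 13
W(7) = W(6) + W(5) = 13 + 8 = 21
W(8) = W(7) + W(6) = 21 + 13 = 34
W(9) = W(8) + W(7) = 34 + 21 = 55
W(10) = W(9) + W(8) = 55 + 34 = 89
W(11) = W(10) + W(9) = 89 + 55 = 144
W(12) = W(11) + W(10) = 144 + 89 = 233
W(13) = W(12) + W(11) = 233 + 144 = 377
W(14) = W(13) + W(12) = 377 + 233 = 610
W(15) = W(14) + W(13) = 610 + 377 = 987
W(16) = W(15) + W(14) = 987 + 610 = 1597
W(17) = W(16) + W(15) = 1597 + 987 = 2584
W(18) = W(17) + W(16) = 2584 + 1597 = 4181
W(19) = W(18) + W(17) = 4181 + 2584 = 6765
W(20) = W(19) + W(18) = 6765 + 4181 = 10946
W(21) = W(20) + W(19) = 10946 + 6765 = 17711

17711


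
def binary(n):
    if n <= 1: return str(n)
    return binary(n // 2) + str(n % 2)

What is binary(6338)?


binary(6338) = binary(3169) + '0'
binary(3169) = binary(1584) + '1'
binary(1584) = binary(792) + '0'
binary(792) = binary(396) + '0'
binary(396) = binary(198) + '0'
binary(198) = binary(99) + '0'
binary(99) = binary(49) + '1'
binary(49) = binary(24) + '1'
binary(24) = binary(12) + '0'
binary(12) = binary(6) + '0'
binary(6) = binary(3) + '0'
binary(3) = binary(1) + '1'
binary(1) = '1'  (base case)
Concatenating: '1' + '1' + '0' + '0' + '0' + '1' + '1' + '0' + '0' + '0' + '0' + '1' + '0' = '1100011000010'

1100011000010


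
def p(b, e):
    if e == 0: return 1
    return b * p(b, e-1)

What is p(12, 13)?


p(12, 13)
= 12 * p(12, 12)
= 12 * 12 * p(12, 11)
= 12 * 12 * 12 * p(12, 10)
= 12 * 12 * 12 * 12 * p(12, 9)
= 12 * 12 * 12 * 12 * 12 * p(12, 8)
= 12 * 12 * 12 * 12 * 12 * 12 * p(12, 7)
= 12 * 12 * 12 * 12 * 12 * 12 * 12 * p(12, 6)
= 12 * 12 * 12 * 12 * 12 * 12 * 12 * 12 * p(12, 5)
= 12 * 12 * 12 * 12 * 12 * 12 * 12 * 12 * 12 * p(12, 4)
= 12 * 12 * 12 * 12 * 12 * 12 * 12 * 12 * 12 * 12 * p(12, 3)
= 12 * 12 * 12 * 12 * 12 * 12 * 12 * 12 * 12 * 12 * 12 * p(12, 2)
= 12 * 12 * 12 * 12 * 12 * 12 * 12 * 12 * 12 * 12 * 12 * 12 * p(12, 1)
= 12 * 12 * 12 * 12 * 12 * 12 * 12 * 12 * 12 * 12 * 12 * 12 * 12 * p(12, 0)
= 12 * 12 * 12 * 12 * 12 * 12 * 12 * 12 * 12 * 12 * 12 * 12 * 12 * 1
= 106993205379072

106993205379072


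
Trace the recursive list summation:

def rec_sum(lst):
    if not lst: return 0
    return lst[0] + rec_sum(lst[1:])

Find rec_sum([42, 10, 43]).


rec_sum([42, 10, 43]) = 42 + rec_sum([10, 43])
rec_sum([10, 43]) = 10 + rec_sum([43])
rec_sum([43]) = 43 + rec_sum([])
rec_sum([]) = 0  (base case)
Total: 42 + 10 + 43 + 0 = 95

95


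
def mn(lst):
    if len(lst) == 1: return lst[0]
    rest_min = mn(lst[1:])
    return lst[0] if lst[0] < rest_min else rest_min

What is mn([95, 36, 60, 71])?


mn([95, 36, 60, 71]): compare 95 with mn([36, 60, 71])
mn([36, 60, 71]): compare 36 with mn([60, 71])
mn([60, 71]): compare 60 with mn([71])
mn([71]) = 71  (base case)
Compare 60 with 71 -> 60
Compare 36 with 60 -> 36
Compare 95 with 36 -> 36

36


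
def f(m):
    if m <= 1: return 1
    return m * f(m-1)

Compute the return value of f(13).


f(13)
= 13 * f(12)
= 13 * 12 * f(11)
= 13 * 12 * 11 * f(10)
= 13 * 12 * 11 * 10 * f(9)
= 13 * 12 * 11 * 10 * 9 * f(8)
= 13 * 12 * 11 * 10 * 9 * 8 * f(7)
= 13 * 12 * 11 * 10 * 9 * 8 * 7 * f(6)
= 13 * 12 * 11 * 10 * 9 * 8 * 7 * 6 * f(5)
= 13 * 12 * 11 * 10 * 9 * 8 * 7 * 6 * 5 * f(4)
= 13 * 12 * 11 * 10 * 9 * 8 * 7 * 6 * 5 * 4 * f(3)
= 13 * 12 * 11 * 10 * 9 * 8 * 7 * 6 * 5 * 4 * 3 * f(2)
= 13 * 12 * 11 * 10 * 9 * 8 * 7 * 6 * 5 * 4 * 3 * 2 * f(1)
= 13 * 12 * 11 * 10 * 9 * 8 * 7 * 6 * 5 * 4 * 3 * 2 * 1
= 6227020800

6227020800


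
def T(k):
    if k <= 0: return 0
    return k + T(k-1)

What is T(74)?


T(74)
= 74 + 73 + 72 + 71 + 70 + 69 + 68 + 67 + 66 + 65 + 64 + 63 + 62 + 61 + 60 + 59 + 58 + 57 + 56 + 55 + 54 + 53 + 52 + 51 + 50 + 49 + 48 + 47 + 46 + 45 + 44 + 43 + 42 + 41 + 40 + 39 + 38 + 37 + 36 + 35 + 34 + 33 + 32 + 31 + 30 + 29 + 28 + 27 + 26 + 25 + 24 + 23 + 22 + 21 + 20 + 19 + 18 + 17 + 16 + 15 + 14 + 13 + 12 + 11 + 10 + 9 + 8 + 7 + 6 + 5 + 4 + 3 + 2 + 1 + T(0)
= 74 + 73 + 72 + 71 + 70 + 69 + 68 + 67 + 66 + 65 + 64 + 63 + 62 + 61 + 60 + 59 + 58 + 57 + 56 + 55 + 54 + 53 + 52 + 51 + 50 + 49 + 48 + 47 + 46 + 45 + 44 + 43 + 42 + 41 + 40 + 39 + 38 + 37 + 36 + 35 + 34 + 33 + 32 + 31 + 30 + 29 + 28 + 27 + 26 + 25 + 24 + 23 + 22 + 21 + 20 + 19 + 18 + 17 + 16 + 15 + 14 + 13 + 12 + 11 + 10 + 9 + 8 + 7 + 6 + 5 + 4 + 3 + 2 + 1 + 0
= 2775

2775


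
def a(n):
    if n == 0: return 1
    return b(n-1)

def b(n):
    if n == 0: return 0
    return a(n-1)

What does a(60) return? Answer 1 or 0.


a(60) = b(59)
b(59) = a(58)
a(58) = b(57)
b(57) = a(56)
a(56) = b(55)
b(55) = a(54)
a(54) = b(53)
b(53) = a(52)
a(52) = b(51)
b(51) = a(50)
a(50) = b(49)
b(49) = a(48)
a(48) = b(47)
b(47) = a(46)
a(46) = b(45)
b(45) = a(44)
a(44) = b(43)
b(43) = a(42)
a(42) = b(41)
b(41) = a(40)
a(40) = b(39)
b(39) = a(38)
a(38) = b(37)
b(37) = a(36)
a(36) = b(35)
b(35) = a(34)
a(34) = b(33)
b(33) = a(32)
a(32) = b(31)
b(31) = a(30)
a(30) = b(29)
b(29) = a(28)
a(28) = b(27)
b(27) = a(26)
a(26) = b(25)
b(25) = a(24)
a(24) = b(23)
b(23) = a(22)
a(22) = b(21)
b(21) = a(20)
a(20) = b(19)
b(19) = a(18)
a(18) = b(17)
b(17) = a(16)
a(16) = b(15)
b(15) = a(14)
a(14) = b(13)
b(13) = a(12)
a(12) = b(11)
b(11) = a(10)
a(10) = b(9)
b(9) = a(8)
a(8) = b(7)
b(7) = a(6)
a(6) = b(5)
b(5) = a(4)
a(4) = b(3)
b(3) = a(2)
a(2) = b(1)
b(1) = a(0)
a(0) = 1  (base case)
Result: 1

1


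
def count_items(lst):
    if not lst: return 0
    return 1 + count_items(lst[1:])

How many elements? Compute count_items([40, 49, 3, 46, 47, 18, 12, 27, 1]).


count_items([40, 49, 3, 46, 47, 18, 12, 27, 1]) = 1 + count_items([49, 3, 46, 47, 18, 12, 27, 1])
count_items([49, 3, 46, 47, 18, 12, 27, 1]) = 1 + count_items([3, 46, 47, 18, 12, 27, 1])
count_items([3, 46, 47, 18, 12, 27, 1]) = 1 + count_items([46, 47, 18, 12, 27, 1])
count_items([46, 47, 18, 12, 27, 1]) = 1 + count_items([47, 18, 12, 27, 1])
count_items([47, 18, 12, 27, 1]) = 1 + count_items([18, 12, 27, 1])
count_items([18, 12, 27, 1]) = 1 + count_items([12, 27, 1])
count_items([12, 27, 1]) = 1 + count_items([27, 1])
count_items([27, 1]) = 1 + count_items([1])
count_items([1]) = 1 + count_items([])
count_items([]) = 0  (base case)
Unwinding: 1 + 1 + 1 + 1 + 1 + 1 + 1 + 1 + 1 + 0 = 9

9


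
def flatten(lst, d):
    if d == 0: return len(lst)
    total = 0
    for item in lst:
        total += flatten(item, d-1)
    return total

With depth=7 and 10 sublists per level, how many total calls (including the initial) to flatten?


At depth 0 (root): 1 call
At depth 1: each of 1 parents calls flatten on 10 children = 10 calls
At depth 2: each of 10 parents calls flatten on 10 children = 100 calls
At depth 3: each of 100 parents calls flatten on 10 children = 1000 calls
At depth 4: each of 1000 parents calls flatten on 10 children = 10000 calls
At depth 5: each of 10000 parents calls flatten on 10 children = 100000 calls
At depth 6: each of 100000 parents calls flatten on 10 children = 1000000 calls
At depth 7: each of 1000000 parents calls flatten on 10 children = 10000000 calls
Total: 1 + 10 + 100 + 1000 + 10000 + 100000 + 1000000 + 10000000 = 11111111

11111111


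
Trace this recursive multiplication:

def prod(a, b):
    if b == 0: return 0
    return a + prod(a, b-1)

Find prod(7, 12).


prod(7, 12) = 7 + prod(7, 11)
prod(7, 11) = 7 + prod(7, 10)
prod(7, 10) = 7 + prod(7, 9)
prod(7, 9) = 7 + prod(7, 8)
prod(7, 8) = 7 + prod(7, 7)
prod(7, 7) = 7 + prod(7, 6)
prod(7, 6) = 7 + prod(7, 5)
prod(7, 5) = 7 + prod(7, 4)
prod(7, 4) = 7 + prod(7, 3)
prod(7, 3) = 7 + prod(7, 2)
prod(7, 2) = 7 + prod(7, 1)
prod(7, 1) = 7 + prod(7, 0)
prod(7, 0) = 0  (base case)
Total: 7 + 7 + 7 + 7 + 7 + 7 + 7 + 7 + 7 + 7 + 7 + 7 + 0 = 84

84


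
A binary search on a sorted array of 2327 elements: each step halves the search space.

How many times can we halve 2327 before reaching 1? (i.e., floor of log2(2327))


2327 / 2 = 1163
1163 / 2 = 581
581 / 2 = 290
290 / 2 = 145
145 / 2 = 72
72 / 2 = 36
36 / 2 = 18
18 / 2 = 9
9 / 2 = 4
4 / 2 = 2
2 / 2 = 1
Reached 1 after 11 halvings

11


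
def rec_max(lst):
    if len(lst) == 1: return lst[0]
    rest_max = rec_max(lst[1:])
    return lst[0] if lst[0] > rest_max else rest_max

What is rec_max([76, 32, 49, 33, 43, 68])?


rec_max([76, 32, 49, 33, 43, 68]): compare 76 with rec_max([32, 49, 33, 43, 68])
rec_max([32, 49, 33, 43, 68]): compare 32 with rec_max([49, 33, 43, 68])
rec_max([49, 33, 43, 68]): compare 49 with rec_max([33, 43, 68])
rec_max([33, 43, 68]): compare 33 with rec_max([43, 68])
rec_max([43, 68]): compare 43 with rec_max([68])
rec_max([68]) = 68  (base case)
Compare 43 with 68 -> 68
Compare 33 with 68 -> 68
Compare 49 with 68 -> 68
Compare 32 with 68 -> 68
Compare 76 with 68 -> 76

76


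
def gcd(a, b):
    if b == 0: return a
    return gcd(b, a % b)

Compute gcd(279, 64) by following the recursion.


gcd(279, 64) = gcd(64, 23)
gcd(64, 23) = gcd(23, 18)
gcd(23, 18) = gcd(18, 5)
gcd(18, 5) = gcd(5, 3)
gcd(5, 3) = gcd(3, 2)
gcd(3, 2) = gcd(2, 1)
gcd(2, 1) = gcd(1, 0)
gcd(1, 0) = 1  (base case)

1


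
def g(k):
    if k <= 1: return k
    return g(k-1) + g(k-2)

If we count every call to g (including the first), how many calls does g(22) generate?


Let C(n) = total calls for g(n)
C(0) = 1, C(1) = 1
C(2) = 1 + C(1) + C(0) = 1 + 1 + 1 = 3
C(3) = 1 + C(2) + C(1) = 1 + 3 + 1 = 5
C(4) = 1 + C(3) + C(2) = 1 + 5 + 3 = 9
C(5) = 1 + C(4) + C(3) = 1 + 9 + 5 = 15
C(6) = 1 + C(5) + C(4) = 1 + 15 + 9 = 25
C(7) = 1 + C(6) + C(5) = 1 + 25 + 15 = 41
C(8) = 1 + C(7) + C(6) = 1 + 41 + 25 = 67
C(9) = 1 + C(8) + C(7) = 1 + 67 + 41 = 109
C(10) = 1 + C(9) + C(8) = 1 + 109 + 67 = 177
C(11) = 1 + C(10) + C(9) = 1 + 177 + 109 = 287
C(12) = 1 + C(11) + C(10) = 1 + 287 + 177 = 465
C(13) = 1 + C(12) + C(11) = 1 + 465 + 287 = 753
C(14) = 1 + C(13) + C(12) = 1 + 753 + 465 = 1219
C(15) = 1 + C(14) + C(13) = 1 + 1219 + 753 = 1973
C(16) = 1 + C(15) + C(14) = 1 + 1973 + 1219 = 3193
C(17) = 1 + C(16) + C(15) = 1 + 3193 + 1973 = 5167
C(18) = 1 + C(17) + C(16) = 1 + 5167 + 3193 = 8361
C(19) = 1 + C(18) + C(17) = 1 + 8361 + 5167 = 13529
C(20) = 1 + C(19) + C(18) = 1 + 13529 + 8361 = 21891
C(21) = 1 + C(20) + C(19) = 1 + 21891 + 13529 = 35421
C(22) = 1 + C(21) + C(20) = 1 + 35421 + 21891 = 57313

57313
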